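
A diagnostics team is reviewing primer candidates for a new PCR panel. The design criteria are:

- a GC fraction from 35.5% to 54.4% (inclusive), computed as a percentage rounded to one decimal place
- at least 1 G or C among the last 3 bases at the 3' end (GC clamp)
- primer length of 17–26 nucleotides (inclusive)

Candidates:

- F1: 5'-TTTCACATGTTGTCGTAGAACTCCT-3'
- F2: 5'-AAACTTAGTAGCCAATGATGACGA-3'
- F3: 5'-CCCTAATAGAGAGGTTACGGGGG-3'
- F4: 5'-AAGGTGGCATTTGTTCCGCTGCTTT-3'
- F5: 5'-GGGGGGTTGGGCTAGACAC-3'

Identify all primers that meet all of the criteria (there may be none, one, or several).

F1 and F2.

F1 (25 nt, A=5 T=10 G=4 C=6): GC 10/25 = 40.0% ✓; 3' end CCT has 2 G/C ✓; length 25 ✓ — passes.
F2 (24 nt, A=10 T=5 G=5 C=4): GC 9/24 = 37.5% ✓; 3' end CGA has 2 G/C ✓; length 24 ✓ — passes.
F3 (23 nt, A=6 T=4 G=9 C=4): GC 13/23 = 56.5%, outside 35.5–54.4% ✗; 3' end GGG has 3 G/C ✓; length 23 ✓ — fails.
F4 (25 nt, A=3 T=10 G=7 C=5): GC 12/25 = 48.0% ✓; 3' end TTT has 0 G/C, need ≥1 ✗; length 25 ✓ — fails.
F5 (19 nt, A=3 T=3 G=10 C=3): GC 13/19 = 68.4%, outside 35.5–54.4% ✗; 3' end CAC has 2 G/C ✓; length 19 ✓ — fails.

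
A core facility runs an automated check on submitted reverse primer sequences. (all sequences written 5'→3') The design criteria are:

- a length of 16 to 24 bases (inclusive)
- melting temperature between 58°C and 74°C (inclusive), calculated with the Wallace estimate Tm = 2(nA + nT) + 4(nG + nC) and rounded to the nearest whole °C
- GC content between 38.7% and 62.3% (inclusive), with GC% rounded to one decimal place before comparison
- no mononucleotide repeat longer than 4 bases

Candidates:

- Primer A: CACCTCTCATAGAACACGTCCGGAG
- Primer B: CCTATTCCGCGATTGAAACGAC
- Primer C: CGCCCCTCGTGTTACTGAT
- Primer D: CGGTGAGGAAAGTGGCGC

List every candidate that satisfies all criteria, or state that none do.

Primer B and Primer C.

Primer A (25 nt, A=7 T=4 G=5 C=9): length 25, outside 16–24 ✗; Tm = 2·11 + 4·14 = 78°C, outside 58–74°C ✗; GC 14/25 = 56.0% ✓; longest run = 2 ✓ — fails.
Primer B (22 nt, A=6 T=5 G=4 C=7): length 22 ✓; Tm = 2·11 + 4·11 = 66°C ✓; GC 11/22 = 50.0% ✓; longest run = 3 ✓ — passes.
Primer C (19 nt, A=2 T=6 G=4 C=7): length 19 ✓; Tm = 2·8 + 4·11 = 60°C ✓; GC 11/19 = 57.9% ✓; longest run = 4 ✓ — passes.
Primer D (18 nt, A=4 T=2 G=9 C=3): length 18 ✓; Tm = 2·6 + 4·12 = 60°C ✓; GC 12/18 = 66.7%, outside 38.7–62.3% ✗; longest run = 3 ✓ — fails.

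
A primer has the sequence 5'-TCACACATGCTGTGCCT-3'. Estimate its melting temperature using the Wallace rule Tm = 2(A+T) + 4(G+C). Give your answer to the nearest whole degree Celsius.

52°C

Base counts: A=3, T=5, G=3, C=6 (length 17).
Tm = 2·(3+5) + 4·(3+6) = 2·8 + 4·9 = 16 + 36 = 52°C.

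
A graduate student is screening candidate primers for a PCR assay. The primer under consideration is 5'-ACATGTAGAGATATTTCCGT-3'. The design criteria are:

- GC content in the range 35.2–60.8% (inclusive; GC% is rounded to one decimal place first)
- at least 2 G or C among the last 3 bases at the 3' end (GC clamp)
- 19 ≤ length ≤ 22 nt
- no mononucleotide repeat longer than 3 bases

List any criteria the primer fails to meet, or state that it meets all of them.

Base counts: A=6, T=7, G=4, C=3 (length 20).
GC content: GC 7/20 = 35.0%, outside 35.2–60.8% ✗
GC clamp: 3' end CGT has 2 G/C ✓
length: length 20 ✓
homopolymer run: longest run = 3 ✓

Fails: GC content.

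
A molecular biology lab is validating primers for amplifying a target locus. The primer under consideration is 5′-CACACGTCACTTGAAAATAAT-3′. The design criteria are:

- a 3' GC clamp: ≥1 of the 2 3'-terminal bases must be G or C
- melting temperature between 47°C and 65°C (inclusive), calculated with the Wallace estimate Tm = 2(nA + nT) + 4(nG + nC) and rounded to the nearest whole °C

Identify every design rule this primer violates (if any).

Base counts: A=9, T=5, G=2, C=5 (length 21).
GC clamp: 3' end AT has 0 G/C, need ≥1 ✗
Tm: Tm = 2·14 + 4·7 = 56°C ✓

Fails: GC clamp.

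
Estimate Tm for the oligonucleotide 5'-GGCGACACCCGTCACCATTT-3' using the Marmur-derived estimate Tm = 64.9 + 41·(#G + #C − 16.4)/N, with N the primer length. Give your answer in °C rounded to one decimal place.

55.9°C

Base counts: A=4, T=4, G=4, C=8; G+C = 12, N = 20.
Tm = 64.9 + 41·(12 − 16.4)/20 = 64.9 + -180.40/20 = 55.9°C.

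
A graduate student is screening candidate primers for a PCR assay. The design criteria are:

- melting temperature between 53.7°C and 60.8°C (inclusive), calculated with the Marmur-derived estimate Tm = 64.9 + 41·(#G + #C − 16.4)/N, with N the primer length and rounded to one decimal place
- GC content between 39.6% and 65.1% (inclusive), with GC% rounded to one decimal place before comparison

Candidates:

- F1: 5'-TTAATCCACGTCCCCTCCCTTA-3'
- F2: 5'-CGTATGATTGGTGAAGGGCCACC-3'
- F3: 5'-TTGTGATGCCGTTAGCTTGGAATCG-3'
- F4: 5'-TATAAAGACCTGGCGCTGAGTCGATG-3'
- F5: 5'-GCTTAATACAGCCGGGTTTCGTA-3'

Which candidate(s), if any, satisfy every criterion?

F1 (22 nt, A=4 T=7 G=1 C=10): Tm = 64.9 + 41·(11 − 16.4)/22 = 54.8°C ✓; GC 11/22 = 50.0% ✓ — passes.
F2 (23 nt, A=5 T=5 G=8 C=5): Tm = 64.9 + 41·(13 − 16.4)/23 = 58.8°C ✓; GC 13/23 = 56.5% ✓ — passes.
F3 (25 nt, A=4 T=9 G=8 C=4): Tm = 64.9 + 41·(12 − 16.4)/25 = 57.7°C ✓; GC 12/25 = 48.0% ✓ — passes.
F4 (26 nt, A=7 T=6 G=8 C=5): Tm = 64.9 + 41·(13 − 16.4)/26 = 59.5°C ✓; GC 13/26 = 50.0% ✓ — passes.
F5 (23 nt, A=5 T=7 G=6 C=5): Tm = 64.9 + 41·(11 − 16.4)/23 = 55.3°C ✓; GC 11/23 = 47.8% ✓ — passes.

F1, F2, F3, F4 and F5.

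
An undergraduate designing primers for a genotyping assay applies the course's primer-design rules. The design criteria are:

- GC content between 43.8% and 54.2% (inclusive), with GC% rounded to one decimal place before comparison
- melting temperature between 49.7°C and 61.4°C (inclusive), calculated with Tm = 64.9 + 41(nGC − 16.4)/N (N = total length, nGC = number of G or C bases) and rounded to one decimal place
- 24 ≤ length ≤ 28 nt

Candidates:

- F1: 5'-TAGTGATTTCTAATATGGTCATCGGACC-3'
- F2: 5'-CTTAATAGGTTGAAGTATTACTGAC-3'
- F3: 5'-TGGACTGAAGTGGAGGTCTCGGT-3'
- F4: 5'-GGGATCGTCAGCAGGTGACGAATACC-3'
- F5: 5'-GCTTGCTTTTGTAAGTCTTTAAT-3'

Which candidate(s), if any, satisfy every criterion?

None of the candidates satisfy all criteria.

F1 (28 nt, A=7 T=10 G=6 C=5): GC 11/28 = 39.3%, outside 43.8–54.2% ✗; Tm = 64.9 + 41·(11 − 16.4)/28 = 57.0°C ✓; length 28 ✓ — fails.
F2 (25 nt, A=8 T=9 G=5 C=3): GC 8/25 = 32.0%, outside 43.8–54.2% ✗; Tm = 64.9 + 41·(8 − 16.4)/25 = 51.1°C ✓; length 25 ✓ — fails.
F3 (23 nt, A=4 T=6 G=10 C=3): GC 13/23 = 56.5%, outside 43.8–54.2% ✗; Tm = 64.9 + 41·(13 − 16.4)/23 = 58.8°C ✓; length 23, outside 24–28 ✗ — fails.
F4 (26 nt, A=7 T=4 G=9 C=6): GC 15/26 = 57.7%, outside 43.8–54.2% ✗; Tm = 64.9 + 41·(15 − 16.4)/26 = 62.7°C, outside 49.7–61.4°C ✗; length 26 ✓ — fails.
F5 (23 nt, A=4 T=12 G=4 C=3): GC 7/23 = 30.4%, outside 43.8–54.2% ✗; Tm = 64.9 + 41·(7 − 16.4)/23 = 48.1°C, outside 49.7–61.4°C ✗; length 23, outside 24–28 ✗ — fails.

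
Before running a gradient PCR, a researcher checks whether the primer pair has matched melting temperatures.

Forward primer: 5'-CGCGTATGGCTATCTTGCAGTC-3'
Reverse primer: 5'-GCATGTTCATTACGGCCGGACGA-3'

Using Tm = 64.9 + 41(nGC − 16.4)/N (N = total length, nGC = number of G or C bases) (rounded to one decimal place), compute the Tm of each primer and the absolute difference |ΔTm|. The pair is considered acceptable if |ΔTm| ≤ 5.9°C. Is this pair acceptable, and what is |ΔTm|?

|ΔTm| = 2.1°C; the pair is acceptable.

Forward: G+C = 12, N = 22 → Tm = 64.9 + 41·(12 − 16.4)/22 = 56.7°C.
Reverse: G+C = 13, N = 23 → Tm = 64.9 + 41·(13 − 16.4)/23 = 58.8°C.
|ΔTm| = |56.7 − 58.8| = 2.1°C, ≤ 5.9°C.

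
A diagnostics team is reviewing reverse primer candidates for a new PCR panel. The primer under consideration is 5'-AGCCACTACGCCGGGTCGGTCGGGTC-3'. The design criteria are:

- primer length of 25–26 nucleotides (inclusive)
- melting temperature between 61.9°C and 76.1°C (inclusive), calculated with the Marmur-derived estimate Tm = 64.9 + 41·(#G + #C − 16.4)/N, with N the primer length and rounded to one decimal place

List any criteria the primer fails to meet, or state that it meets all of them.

Base counts: A=3, T=4, G=10, C=9 (length 26).
length: length 26 ✓
Tm: Tm = 64.9 + 41·(19 − 16.4)/26 = 69.0°C ✓

Meets all criteria.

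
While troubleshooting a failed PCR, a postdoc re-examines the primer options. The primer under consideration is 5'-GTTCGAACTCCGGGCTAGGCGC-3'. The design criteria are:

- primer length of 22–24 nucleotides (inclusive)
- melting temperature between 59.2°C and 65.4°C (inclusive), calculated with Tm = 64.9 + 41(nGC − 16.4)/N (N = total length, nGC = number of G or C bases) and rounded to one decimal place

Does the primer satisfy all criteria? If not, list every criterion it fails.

Meets all criteria.

Base counts: A=3, T=4, G=8, C=7 (length 22).
length: length 22 ✓
Tm: Tm = 64.9 + 41·(15 − 16.4)/22 = 62.3°C ✓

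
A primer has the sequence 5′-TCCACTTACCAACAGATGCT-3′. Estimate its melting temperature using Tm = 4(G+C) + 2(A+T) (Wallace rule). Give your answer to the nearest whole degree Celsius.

Base counts: A=6, T=5, G=2, C=7 (length 20).
Tm = 2·(6+5) + 4·(2+7) = 2·11 + 4·9 = 22 + 36 = 58°C.

58°C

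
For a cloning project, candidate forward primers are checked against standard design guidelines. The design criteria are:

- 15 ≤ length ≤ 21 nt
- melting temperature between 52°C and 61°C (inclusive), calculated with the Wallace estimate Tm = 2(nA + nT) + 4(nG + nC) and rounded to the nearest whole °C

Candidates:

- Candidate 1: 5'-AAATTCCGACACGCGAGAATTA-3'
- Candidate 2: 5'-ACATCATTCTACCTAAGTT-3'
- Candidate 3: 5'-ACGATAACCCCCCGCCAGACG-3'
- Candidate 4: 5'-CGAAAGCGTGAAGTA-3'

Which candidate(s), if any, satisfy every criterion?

None of the candidates satisfy all criteria.

Candidate 1 (22 nt, A=9 T=4 G=4 C=5): length 22, outside 15–21 ✗; Tm = 2·13 + 4·9 = 62°C, outside 52–61°C ✗ — fails.
Candidate 2 (19 nt, A=6 T=7 G=1 C=5): length 19 ✓; Tm = 2·13 + 4·6 = 50°C, outside 52–61°C ✗ — fails.
Candidate 3 (21 nt, A=6 T=1 G=4 C=10): length 21 ✓; Tm = 2·7 + 4·14 = 70°C, outside 52–61°C ✗ — fails.
Candidate 4 (15 nt, A=6 T=2 G=5 C=2): length 15 ✓; Tm = 2·8 + 4·7 = 44°C, outside 52–61°C ✗ — fails.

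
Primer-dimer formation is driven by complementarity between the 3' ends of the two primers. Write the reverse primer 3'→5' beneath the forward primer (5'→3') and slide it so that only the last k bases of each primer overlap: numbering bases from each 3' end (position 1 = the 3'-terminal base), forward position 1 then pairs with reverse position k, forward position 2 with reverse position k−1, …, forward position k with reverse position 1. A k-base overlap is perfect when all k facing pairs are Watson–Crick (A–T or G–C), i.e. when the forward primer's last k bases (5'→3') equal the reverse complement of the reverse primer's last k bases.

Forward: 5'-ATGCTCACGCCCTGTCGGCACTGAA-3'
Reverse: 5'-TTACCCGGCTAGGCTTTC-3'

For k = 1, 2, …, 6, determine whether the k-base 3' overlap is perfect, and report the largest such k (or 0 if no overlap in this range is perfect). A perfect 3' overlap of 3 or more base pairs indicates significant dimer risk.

Longest perfect overlap: 3 complementary base pairs; significant dimer risk (threshold 3).

Last 6 bases (5'→3') — forward …ACTGAA, reverse …GCTTTC.
Reverse complement of the reverse primer's last 6 bases: GAAAGC; its first k bases are the reverse complement of the reverse primer's last k bases, so a perfect k-base overlap needs the forward primer's last k bases to equal them.
Comparing (forward last k vs required): k=1: A vs G ✗; k=2: AA vs GA ✗; k=3: GAA vs GAA ✓; k=4: TGAA vs GAAA ✗; k=5: CTGAA vs GAAAG ✗; k=6: ACTGAA vs GAAAGC ✗.
Only k = 3 is perfect, so the longest perfect 3' overlap is 3.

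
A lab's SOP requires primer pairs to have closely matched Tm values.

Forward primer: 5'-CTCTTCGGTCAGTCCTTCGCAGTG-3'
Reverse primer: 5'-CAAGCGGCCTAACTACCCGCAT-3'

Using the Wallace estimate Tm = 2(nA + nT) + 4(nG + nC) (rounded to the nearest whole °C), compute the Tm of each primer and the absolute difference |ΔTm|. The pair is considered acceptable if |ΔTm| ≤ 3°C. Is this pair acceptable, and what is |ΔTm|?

|ΔTm| = 6°C; the pair is not acceptable.

Forward: A=2 T=8 G=6 C=8 → Tm = 2·10 + 4·14 = 76°C.
Reverse: A=6 T=3 G=4 C=9 → Tm = 2·9 + 4·13 = 70°C.
|ΔTm| = |76 − 70| = 6°C, > 3°C.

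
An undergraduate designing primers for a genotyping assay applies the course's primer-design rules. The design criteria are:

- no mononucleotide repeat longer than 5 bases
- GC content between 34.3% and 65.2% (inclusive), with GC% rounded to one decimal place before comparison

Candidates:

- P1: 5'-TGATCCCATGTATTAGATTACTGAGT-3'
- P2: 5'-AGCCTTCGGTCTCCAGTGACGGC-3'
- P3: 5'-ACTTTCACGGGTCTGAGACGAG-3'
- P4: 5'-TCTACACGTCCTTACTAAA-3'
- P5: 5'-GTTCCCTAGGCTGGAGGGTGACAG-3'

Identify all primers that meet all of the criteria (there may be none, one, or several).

P1 (26 nt, A=7 T=10 G=5 C=4): longest run = 3 ✓; GC 9/26 = 34.6% ✓ — passes.
P2 (23 nt, A=3 T=5 G=7 C=8): longest run = 2 ✓; GC 15/23 = 65.2% ✓ — passes.
P3 (22 nt, A=5 T=5 G=7 C=5): longest run = 3 ✓; GC 12/22 = 54.5% ✓ — passes.
P4 (19 nt, A=6 T=6 G=1 C=6): longest run = 3 ✓; GC 7/19 = 36.8% ✓ — passes.
P5 (24 nt, A=4 T=5 G=10 C=5): longest run = 3 ✓; GC 15/24 = 62.5% ✓ — passes.

P1, P2, P3, P4 and P5.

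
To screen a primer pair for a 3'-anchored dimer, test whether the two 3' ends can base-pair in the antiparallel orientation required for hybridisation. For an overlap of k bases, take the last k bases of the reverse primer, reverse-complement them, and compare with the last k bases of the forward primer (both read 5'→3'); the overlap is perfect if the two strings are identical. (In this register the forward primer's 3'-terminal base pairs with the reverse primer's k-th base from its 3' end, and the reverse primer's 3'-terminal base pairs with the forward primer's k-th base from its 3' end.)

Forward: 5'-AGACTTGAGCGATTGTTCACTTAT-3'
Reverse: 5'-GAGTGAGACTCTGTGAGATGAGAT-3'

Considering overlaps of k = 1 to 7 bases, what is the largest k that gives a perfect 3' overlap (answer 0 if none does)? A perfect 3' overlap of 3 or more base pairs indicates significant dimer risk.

Last 7 bases (5'→3') — forward …CACTTAT, reverse …ATGAGAT.
Reverse complement of the reverse primer's last 7 bases: ATCTCAT; its first k bases are the reverse complement of the reverse primer's last k bases, so a perfect k-base overlap needs the forward primer's last k bases to equal them.
Comparing (forward last k vs required): k=1: T vs A ✗; k=2: AT vs AT ✓; k=3: TAT vs ATC ✗; k=4: TTAT vs ATCT ✗; k=5: CTTAT vs ATCTC ✗; k=6: ACTTAT vs ATCTCA ✗; k=7: CACTTAT vs ATCTCAT ✗.
Only k = 2 is perfect, so the longest perfect 3' overlap is 2.

Longest perfect overlap: 2 complementary base pairs; below the dimer-risk threshold (threshold 3).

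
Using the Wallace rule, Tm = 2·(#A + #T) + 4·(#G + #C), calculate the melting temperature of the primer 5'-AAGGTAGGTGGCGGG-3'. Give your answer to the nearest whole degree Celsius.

Base counts: A=3, T=2, G=9, C=1 (length 15).
Tm = 2·(3+2) + 4·(9+1) = 2·5 + 4·10 = 10 + 40 = 50°C.

50°C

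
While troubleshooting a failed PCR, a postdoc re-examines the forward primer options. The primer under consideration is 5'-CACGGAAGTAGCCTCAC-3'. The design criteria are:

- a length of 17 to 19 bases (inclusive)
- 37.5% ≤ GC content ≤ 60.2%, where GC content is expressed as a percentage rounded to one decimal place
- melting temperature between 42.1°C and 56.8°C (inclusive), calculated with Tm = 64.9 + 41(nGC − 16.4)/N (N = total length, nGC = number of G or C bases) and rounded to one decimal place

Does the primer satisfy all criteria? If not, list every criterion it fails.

Meets all criteria.

Base counts: A=5, T=2, G=4, C=6 (length 17).
length: length 17 ✓
GC content: GC 10/17 = 58.8% ✓
Tm: Tm = 64.9 + 41·(10 − 16.4)/17 = 49.5°C ✓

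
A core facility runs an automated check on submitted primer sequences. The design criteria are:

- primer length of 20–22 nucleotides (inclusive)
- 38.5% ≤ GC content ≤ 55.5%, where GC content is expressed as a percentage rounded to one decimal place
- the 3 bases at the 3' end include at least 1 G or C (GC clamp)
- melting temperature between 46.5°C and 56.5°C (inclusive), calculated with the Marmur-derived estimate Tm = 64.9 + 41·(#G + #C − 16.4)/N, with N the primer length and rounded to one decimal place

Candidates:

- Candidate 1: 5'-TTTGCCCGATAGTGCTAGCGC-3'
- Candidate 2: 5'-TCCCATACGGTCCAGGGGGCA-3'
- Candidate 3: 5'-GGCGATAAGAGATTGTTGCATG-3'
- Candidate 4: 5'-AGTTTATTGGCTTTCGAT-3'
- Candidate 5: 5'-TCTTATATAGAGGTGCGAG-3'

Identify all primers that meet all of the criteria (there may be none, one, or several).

Candidate 3 only.

Candidate 1 (21 nt, A=3 T=6 G=6 C=6): length 21 ✓; GC 12/21 = 57.1%, outside 38.5–55.5% ✗; 3' end CGC has 3 G/C ✓; Tm = 64.9 + 41·(12 − 16.4)/21 = 56.3°C ✓ — fails.
Candidate 2 (21 nt, A=4 T=3 G=7 C=7): length 21 ✓; GC 14/21 = 66.7%, outside 38.5–55.5% ✗; 3' end GCA has 2 G/C ✓; Tm = 64.9 + 41·(14 − 16.4)/21 = 60.2°C, outside 46.5–56.5°C ✗ — fails.
Candidate 3 (22 nt, A=6 T=6 G=8 C=2): length 22 ✓; GC 10/22 = 45.5% ✓; 3' end ATG has 1 G/C ✓; Tm = 64.9 + 41·(10 − 16.4)/22 = 53.0°C ✓ — passes.
Candidate 4 (18 nt, A=3 T=9 G=4 C=2): length 18, outside 20–22 ✗; GC 6/18 = 33.3%, outside 38.5–55.5% ✗; 3' end GAT has 1 G/C ✓; Tm = 64.9 + 41·(6 − 16.4)/18 = 41.2°C, outside 46.5–56.5°C ✗ — fails.
Candidate 5 (19 nt, A=5 T=6 G=6 C=2): length 19, outside 20–22 ✗; GC 8/19 = 42.1% ✓; 3' end GAG has 2 G/C ✓; Tm = 64.9 + 41·(8 − 16.4)/19 = 46.8°C ✓ — fails.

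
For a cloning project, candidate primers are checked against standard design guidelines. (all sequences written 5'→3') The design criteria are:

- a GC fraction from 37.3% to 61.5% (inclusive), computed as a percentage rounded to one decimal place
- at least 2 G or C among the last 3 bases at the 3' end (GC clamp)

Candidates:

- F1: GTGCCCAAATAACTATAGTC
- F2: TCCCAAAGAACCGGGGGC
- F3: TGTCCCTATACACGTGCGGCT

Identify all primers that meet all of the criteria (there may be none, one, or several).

F1 (20 nt, A=7 T=5 G=3 C=5): GC 8/20 = 40.0% ✓; 3' end GTC has 2 G/C ✓ — passes.
F2 (18 nt, A=5 T=1 G=6 C=6): GC 12/18 = 66.7%, outside 37.3–61.5% ✗; 3' end GGC has 3 G/C ✓ — fails.
F3 (21 nt, A=3 T=6 G=5 C=7): GC 12/21 = 57.1% ✓; 3' end GCT has 2 G/C ✓ — passes.

F1 and F3.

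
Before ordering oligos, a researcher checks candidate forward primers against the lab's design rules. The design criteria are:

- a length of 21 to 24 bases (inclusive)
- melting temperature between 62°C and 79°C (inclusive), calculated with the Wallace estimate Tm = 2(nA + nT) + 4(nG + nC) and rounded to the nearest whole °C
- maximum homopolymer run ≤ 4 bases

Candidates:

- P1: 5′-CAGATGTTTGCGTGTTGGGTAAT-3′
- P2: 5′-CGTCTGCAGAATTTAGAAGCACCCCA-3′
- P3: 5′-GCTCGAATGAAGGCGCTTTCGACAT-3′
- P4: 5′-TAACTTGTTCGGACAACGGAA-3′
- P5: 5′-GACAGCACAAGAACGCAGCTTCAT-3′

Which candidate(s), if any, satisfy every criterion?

P1 (23 nt, A=4 T=9 G=8 C=2): length 23 ✓; Tm = 2·13 + 4·10 = 66°C ✓; longest run = 3 ✓ — passes.
P2 (26 nt, A=8 T=5 G=5 C=8): length 26, outside 21–24 ✗; Tm = 2·13 + 4·13 = 78°C ✓; longest run = 4 ✓ — fails.
P3 (25 nt, A=6 T=6 G=7 C=6): length 25, outside 21–24 ✗; Tm = 2·12 + 4·13 = 76°C ✓; longest run = 3 ✓ — fails.
P4 (21 nt, A=7 T=5 G=5 C=4): length 21 ✓; Tm = 2·12 + 4·9 = 60°C, outside 62–79°C ✗; longest run = 2 ✓ — fails.
P5 (24 nt, A=9 T=3 G=5 C=7): length 24 ✓; Tm = 2·12 + 4·12 = 72°C ✓; longest run = 2 ✓ — passes.

P1 and P5.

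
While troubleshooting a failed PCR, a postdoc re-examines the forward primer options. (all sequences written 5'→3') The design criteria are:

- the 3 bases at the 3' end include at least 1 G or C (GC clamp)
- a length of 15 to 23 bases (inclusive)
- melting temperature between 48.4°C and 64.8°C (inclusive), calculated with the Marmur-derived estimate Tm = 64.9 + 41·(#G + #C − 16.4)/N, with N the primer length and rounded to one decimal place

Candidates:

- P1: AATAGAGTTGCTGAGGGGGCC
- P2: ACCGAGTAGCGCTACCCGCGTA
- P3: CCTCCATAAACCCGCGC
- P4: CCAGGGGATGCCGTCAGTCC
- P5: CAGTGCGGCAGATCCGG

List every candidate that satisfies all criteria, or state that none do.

P1, P2, P3, P4 and P5.

P1 (21 nt, A=5 T=4 G=9 C=3): 3' end GCC has 3 G/C ✓; length 21 ✓; Tm = 64.9 + 41·(12 − 16.4)/21 = 56.3°C ✓ — passes.
P2 (22 nt, A=5 T=3 G=6 C=8): 3' end GTA has 1 G/C ✓; length 22 ✓; Tm = 64.9 + 41·(14 − 16.4)/22 = 60.4°C ✓ — passes.
P3 (17 nt, A=4 T=2 G=2 C=9): 3' end CGC has 3 G/C ✓; length 17 ✓; Tm = 64.9 + 41·(11 − 16.4)/17 = 51.9°C ✓ — passes.
P4 (20 nt, A=3 T=3 G=7 C=7): 3' end TCC has 2 G/C ✓; length 20 ✓; Tm = 64.9 + 41·(14 − 16.4)/20 = 60.0°C ✓ — passes.
P5 (17 nt, A=3 T=2 G=7 C=5): 3' end CGG has 3 G/C ✓; length 17 ✓; Tm = 64.9 + 41·(12 − 16.4)/17 = 54.3°C ✓ — passes.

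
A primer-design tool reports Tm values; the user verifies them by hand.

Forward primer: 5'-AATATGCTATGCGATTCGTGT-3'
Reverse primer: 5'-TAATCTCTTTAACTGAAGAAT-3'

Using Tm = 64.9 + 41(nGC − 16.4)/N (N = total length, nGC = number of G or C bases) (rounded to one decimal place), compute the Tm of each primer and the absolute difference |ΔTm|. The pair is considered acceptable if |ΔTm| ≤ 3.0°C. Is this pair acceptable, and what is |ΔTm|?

|ΔTm| = 5.9°C; the pair is not acceptable.

Forward: G+C = 8, N = 21 → Tm = 64.9 + 41·(8 − 16.4)/21 = 48.5°C.
Reverse: G+C = 5, N = 21 → Tm = 64.9 + 41·(5 − 16.4)/21 = 42.6°C.
|ΔTm| = |48.5 − 42.6| = 5.9°C, > 3.0°C.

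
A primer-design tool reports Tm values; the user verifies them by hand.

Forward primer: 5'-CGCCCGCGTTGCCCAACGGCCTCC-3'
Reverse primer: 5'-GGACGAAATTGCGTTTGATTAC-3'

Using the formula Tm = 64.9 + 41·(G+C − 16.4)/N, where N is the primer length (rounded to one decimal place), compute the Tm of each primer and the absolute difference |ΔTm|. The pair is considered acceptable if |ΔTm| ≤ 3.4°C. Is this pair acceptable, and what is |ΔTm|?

|ΔTm| = 18.2°C; the pair is not acceptable.

Forward: G+C = 19, N = 24 → Tm = 64.9 + 41·(19 − 16.4)/24 = 69.3°C.
Reverse: G+C = 9, N = 22 → Tm = 64.9 + 41·(9 − 16.4)/22 = 51.1°C.
|ΔTm| = |69.3 − 51.1| = 18.2°C, > 3.4°C.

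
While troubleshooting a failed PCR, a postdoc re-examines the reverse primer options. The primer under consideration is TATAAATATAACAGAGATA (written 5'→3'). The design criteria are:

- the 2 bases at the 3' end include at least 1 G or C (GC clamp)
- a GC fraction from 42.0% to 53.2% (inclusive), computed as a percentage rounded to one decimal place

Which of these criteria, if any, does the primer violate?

Base counts: A=11, T=5, G=2, C=1 (length 19).
GC clamp: 3' end TA has 0 G/C, need ≥1 ✗
GC content: GC 3/19 = 15.8%, outside 42.0–53.2% ✗

Fails: GC clamp, GC content.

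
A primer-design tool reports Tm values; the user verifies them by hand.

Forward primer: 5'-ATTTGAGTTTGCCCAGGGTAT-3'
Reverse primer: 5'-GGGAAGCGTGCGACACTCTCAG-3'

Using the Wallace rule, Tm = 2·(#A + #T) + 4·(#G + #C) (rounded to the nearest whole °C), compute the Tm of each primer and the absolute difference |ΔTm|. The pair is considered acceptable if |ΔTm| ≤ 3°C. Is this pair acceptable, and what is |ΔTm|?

|ΔTm| = 12°C; the pair is not acceptable.

Forward: A=4 T=8 G=6 C=3 → Tm = 2·12 + 4·9 = 60°C.
Reverse: A=5 T=3 G=8 C=6 → Tm = 2·8 + 4·14 = 72°C.
|ΔTm| = |60 − 72| = 12°C, > 3°C.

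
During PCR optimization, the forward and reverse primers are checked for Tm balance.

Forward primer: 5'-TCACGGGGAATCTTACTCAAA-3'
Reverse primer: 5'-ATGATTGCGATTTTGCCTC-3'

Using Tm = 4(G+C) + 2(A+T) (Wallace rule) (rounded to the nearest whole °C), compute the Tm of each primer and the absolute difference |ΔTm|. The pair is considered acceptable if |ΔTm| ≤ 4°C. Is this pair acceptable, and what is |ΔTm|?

Forward: A=7 T=5 G=4 C=5 → Tm = 2·12 + 4·9 = 60°C.
Reverse: A=3 T=8 G=4 C=4 → Tm = 2·11 + 4·8 = 54°C.
|ΔTm| = |60 − 54| = 6°C, > 4°C.

|ΔTm| = 6°C; the pair is not acceptable.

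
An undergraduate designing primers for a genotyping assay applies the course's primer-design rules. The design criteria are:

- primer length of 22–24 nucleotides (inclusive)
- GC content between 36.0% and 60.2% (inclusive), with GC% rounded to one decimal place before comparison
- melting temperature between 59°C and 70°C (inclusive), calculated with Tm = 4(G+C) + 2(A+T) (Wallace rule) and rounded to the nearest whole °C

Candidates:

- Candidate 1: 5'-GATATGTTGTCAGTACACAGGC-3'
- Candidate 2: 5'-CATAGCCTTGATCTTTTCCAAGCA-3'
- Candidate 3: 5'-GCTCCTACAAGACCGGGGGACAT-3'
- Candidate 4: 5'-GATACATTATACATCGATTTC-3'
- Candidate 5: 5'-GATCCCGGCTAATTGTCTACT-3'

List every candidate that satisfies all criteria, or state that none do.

Candidate 1 (22 nt, A=6 T=6 G=6 C=4): length 22 ✓; GC 10/22 = 45.5% ✓; Tm = 2·12 + 4·10 = 64°C ✓ — passes.
Candidate 2 (24 nt, A=6 T=8 G=3 C=7): length 24 ✓; GC 10/24 = 41.7% ✓; Tm = 2·14 + 4·10 = 68°C ✓ — passes.
Candidate 3 (23 nt, A=6 T=3 G=7 C=7): length 23 ✓; GC 14/23 = 60.9%, outside 36.0–60.2% ✗; Tm = 2·9 + 4·14 = 74°C, outside 59–70°C ✗ — fails.
Candidate 4 (21 nt, A=7 T=8 G=2 C=4): length 21, outside 22–24 ✗; GC 6/21 = 28.6%, outside 36.0–60.2% ✗; Tm = 2·15 + 4·6 = 54°C, outside 59–70°C ✗ — fails.
Candidate 5 (21 nt, A=4 T=7 G=4 C=6): length 21, outside 22–24 ✗; GC 10/21 = 47.6% ✓; Tm = 2·11 + 4·10 = 62°C ✓ — fails.

Candidate 1 and Candidate 2.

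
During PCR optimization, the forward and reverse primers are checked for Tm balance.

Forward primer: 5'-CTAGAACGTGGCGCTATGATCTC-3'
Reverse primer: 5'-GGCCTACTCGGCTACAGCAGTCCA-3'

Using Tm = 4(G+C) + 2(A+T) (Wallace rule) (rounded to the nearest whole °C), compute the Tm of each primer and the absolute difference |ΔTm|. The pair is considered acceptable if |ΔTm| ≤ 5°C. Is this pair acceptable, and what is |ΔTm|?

Forward: A=5 T=6 G=6 C=6 → Tm = 2·11 + 4·12 = 70°C.
Reverse: A=5 T=4 G=6 C=9 → Tm = 2·9 + 4·15 = 78°C.
|ΔTm| = |70 − 78| = 8°C, > 5°C.

|ΔTm| = 8°C; the pair is not acceptable.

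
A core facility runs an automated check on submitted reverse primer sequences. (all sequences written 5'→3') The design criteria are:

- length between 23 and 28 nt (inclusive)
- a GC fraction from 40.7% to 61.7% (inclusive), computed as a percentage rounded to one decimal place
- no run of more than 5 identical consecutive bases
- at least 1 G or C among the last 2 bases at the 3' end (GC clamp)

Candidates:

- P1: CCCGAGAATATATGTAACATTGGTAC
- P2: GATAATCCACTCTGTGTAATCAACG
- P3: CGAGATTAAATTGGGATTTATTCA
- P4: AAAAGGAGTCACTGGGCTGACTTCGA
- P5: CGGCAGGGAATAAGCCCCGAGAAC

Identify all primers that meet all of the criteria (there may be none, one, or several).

P1 (26 nt, A=9 T=7 G=5 C=5): length 26 ✓; GC 10/26 = 38.5%, outside 40.7–61.7% ✗; longest run = 3 ✓; 3' end AC has 1 G/C ✓ — fails.
P2 (25 nt, A=8 T=7 G=4 C=6): length 25 ✓; GC 10/25 = 40.0%, outside 40.7–61.7% ✗; longest run = 2 ✓; 3' end CG has 2 G/C ✓ — fails.
P3 (24 nt, A=8 T=9 G=5 C=2): length 24 ✓; GC 7/24 = 29.2%, outside 40.7–61.7% ✗; longest run = 3 ✓; 3' end CA has 1 G/C ✓ — fails.
P4 (26 nt, A=8 T=5 G=8 C=5): length 26 ✓; GC 13/26 = 50.0% ✓; longest run = 4 ✓; 3' end GA has 1 G/C ✓ — passes.
P5 (24 nt, A=8 T=1 G=8 C=7): length 24 ✓; GC 15/24 = 62.5%, outside 40.7–61.7% ✗; longest run = 4 ✓; 3' end AC has 1 G/C ✓ — fails.

P4 only.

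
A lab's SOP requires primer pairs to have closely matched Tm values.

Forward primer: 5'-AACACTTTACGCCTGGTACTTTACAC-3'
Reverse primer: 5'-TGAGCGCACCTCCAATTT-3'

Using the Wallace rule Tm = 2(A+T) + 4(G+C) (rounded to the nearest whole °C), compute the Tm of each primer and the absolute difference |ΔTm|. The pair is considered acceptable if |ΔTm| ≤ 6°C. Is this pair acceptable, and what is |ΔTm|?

|ΔTm| = 20°C; the pair is not acceptable.

Forward: A=7 T=8 G=3 C=8 → Tm = 2·15 + 4·11 = 74°C.
Reverse: A=4 T=5 G=3 C=6 → Tm = 2·9 + 4·9 = 54°C.
|ΔTm| = |74 − 54| = 20°C, > 6°C.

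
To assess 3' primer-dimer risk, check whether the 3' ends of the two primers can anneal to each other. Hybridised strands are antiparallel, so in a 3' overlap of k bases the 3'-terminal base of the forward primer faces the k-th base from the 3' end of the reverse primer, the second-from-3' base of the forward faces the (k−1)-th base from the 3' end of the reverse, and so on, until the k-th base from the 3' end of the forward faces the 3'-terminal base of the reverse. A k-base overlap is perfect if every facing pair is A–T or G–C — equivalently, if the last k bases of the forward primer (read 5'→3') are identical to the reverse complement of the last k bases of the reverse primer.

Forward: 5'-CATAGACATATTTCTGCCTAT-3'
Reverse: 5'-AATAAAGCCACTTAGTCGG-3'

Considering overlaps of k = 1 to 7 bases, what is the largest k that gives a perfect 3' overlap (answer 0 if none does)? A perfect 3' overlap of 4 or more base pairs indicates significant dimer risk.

Last 7 bases (5'→3') — forward …TGCCTAT, reverse …TAGTCGG.
Reverse complement of the reverse primer's last 7 bases: CCGACTA; its first k bases are the reverse complement of the reverse primer's last k bases, so a perfect k-base overlap needs the forward primer's last k bases to equal them.
Comparing (forward last k vs required): k=1: T vs C ✗; k=2: AT vs CC ✗; k=3: TAT vs CCG ✗; k=4: CTAT vs CCGA ✗; k=5: CCTAT vs CCGAC ✗; k=6: GCCTAT vs CCGACT ✗; k=7: TGCCTAT vs CCGACTA ✗.
No overlap length from 1 to 7 is perfect, so the longest perfect 3' overlap is 0.

Longest perfect overlap: 0 complementary base pairs; below the dimer-risk threshold (threshold 4).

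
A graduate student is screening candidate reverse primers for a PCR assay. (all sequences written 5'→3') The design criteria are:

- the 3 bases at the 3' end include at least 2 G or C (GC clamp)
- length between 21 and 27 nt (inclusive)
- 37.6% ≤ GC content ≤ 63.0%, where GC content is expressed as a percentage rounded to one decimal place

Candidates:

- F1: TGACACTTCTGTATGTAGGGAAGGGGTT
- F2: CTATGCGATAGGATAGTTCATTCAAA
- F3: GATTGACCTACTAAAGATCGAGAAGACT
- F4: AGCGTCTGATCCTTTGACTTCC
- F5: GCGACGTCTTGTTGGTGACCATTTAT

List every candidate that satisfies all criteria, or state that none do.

F4 only.

F1 (28 nt, A=6 T=9 G=10 C=3): 3' end GTT has 1 G/C, need ≥2 ✗; length 28, outside 21–27 ✗; GC 13/28 = 46.4% ✓ — fails.
F2 (26 nt, A=9 T=8 G=5 C=4): 3' end AAA has 0 G/C, need ≥2 ✗; length 26 ✓; GC 9/26 = 34.6%, outside 37.6–63.0% ✗ — fails.
F3 (28 nt, A=11 T=6 G=6 C=5): 3' end ACT has 1 G/C, need ≥2 ✗; length 28, outside 21–27 ✗; GC 11/28 = 39.3% ✓ — fails.
F4 (22 nt, A=3 T=8 G=4 C=7): 3' end TCC has 2 G/C ✓; length 22 ✓; GC 11/22 = 50.0% ✓ — passes.
F5 (26 nt, A=4 T=10 G=7 C=5): 3' end TAT has 0 G/C, need ≥2 ✗; length 26 ✓; GC 12/26 = 46.2% ✓ — fails.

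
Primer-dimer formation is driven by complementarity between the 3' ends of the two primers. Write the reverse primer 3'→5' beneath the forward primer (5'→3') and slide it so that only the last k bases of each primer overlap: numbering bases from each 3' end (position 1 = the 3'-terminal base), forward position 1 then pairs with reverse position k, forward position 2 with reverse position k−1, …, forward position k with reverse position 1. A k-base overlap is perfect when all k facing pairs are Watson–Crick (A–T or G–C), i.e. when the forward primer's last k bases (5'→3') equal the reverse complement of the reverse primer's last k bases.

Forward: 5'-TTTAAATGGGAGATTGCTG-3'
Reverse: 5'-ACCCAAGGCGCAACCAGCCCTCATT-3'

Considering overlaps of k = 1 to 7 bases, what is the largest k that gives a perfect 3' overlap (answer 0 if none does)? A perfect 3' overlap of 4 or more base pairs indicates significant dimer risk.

Longest perfect overlap: 0 complementary base pairs; below the dimer-risk threshold (threshold 4).

Last 7 bases (5'→3') — forward …ATTGCTG, reverse …CCTCATT.
Reverse complement of the reverse primer's last 7 bases: AATGAGG; its first k bases are the reverse complement of the reverse primer's last k bases, so a perfect k-base overlap needs the forward primer's last k bases to equal them.
Comparing (forward last k vs required): k=1: G vs A ✗; k=2: TG vs AA ✗; k=3: CTG vs AAT ✗; k=4: GCTG vs AATG ✗; k=5: TGCTG vs AATGA ✗; k=6: TTGCTG vs AATGAG ✗; k=7: ATTGCTG vs AATGAGG ✗.
No overlap length from 1 to 7 is perfect, so the longest perfect 3' overlap is 0.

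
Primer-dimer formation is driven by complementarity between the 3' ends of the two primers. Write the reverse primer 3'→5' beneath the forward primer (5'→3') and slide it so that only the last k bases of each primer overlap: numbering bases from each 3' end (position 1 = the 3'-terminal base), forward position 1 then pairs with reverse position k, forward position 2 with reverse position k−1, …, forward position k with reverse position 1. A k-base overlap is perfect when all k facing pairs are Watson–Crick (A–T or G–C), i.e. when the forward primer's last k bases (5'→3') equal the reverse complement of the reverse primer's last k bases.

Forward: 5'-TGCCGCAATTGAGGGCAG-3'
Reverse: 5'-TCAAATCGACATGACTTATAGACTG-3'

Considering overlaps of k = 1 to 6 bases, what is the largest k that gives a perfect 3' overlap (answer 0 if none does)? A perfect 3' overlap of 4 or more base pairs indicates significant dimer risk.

Longest perfect overlap: 3 complementary base pairs; below the dimer-risk threshold (threshold 4).

Last 6 bases (5'→3') — forward …GGGCAG, reverse …AGACTG.
Reverse complement of the reverse primer's last 6 bases: CAGTCT; its first k bases are the reverse complement of the reverse primer's last k bases, so a perfect k-base overlap needs the forward primer's last k bases to equal them.
Comparing (forward last k vs required): k=1: G vs C ✗; k=2: AG vs CA ✗; k=3: CAG vs CAG ✓; k=4: GCAG vs CAGT ✗; k=5: GGCAG vs CAGTC ✗; k=6: GGGCAG vs CAGTCT ✗.
Only k = 3 is perfect, so the longest perfect 3' overlap is 3.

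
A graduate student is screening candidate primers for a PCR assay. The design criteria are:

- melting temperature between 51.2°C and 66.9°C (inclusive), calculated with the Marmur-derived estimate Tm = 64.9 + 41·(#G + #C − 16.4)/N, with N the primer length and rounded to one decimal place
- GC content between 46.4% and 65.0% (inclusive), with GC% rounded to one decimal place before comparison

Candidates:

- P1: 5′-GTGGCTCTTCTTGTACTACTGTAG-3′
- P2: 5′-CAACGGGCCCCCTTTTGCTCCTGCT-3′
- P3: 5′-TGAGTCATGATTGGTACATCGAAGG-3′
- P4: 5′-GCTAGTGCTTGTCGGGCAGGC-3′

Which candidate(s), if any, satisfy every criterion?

P2 only.

P1 (24 nt, A=3 T=10 G=6 C=5): Tm = 64.9 + 41·(11 − 16.4)/24 = 55.7°C ✓; GC 11/24 = 45.8%, outside 46.4–65.0% ✗ — fails.
P2 (25 nt, A=2 T=7 G=5 C=11): Tm = 64.9 + 41·(16 − 16.4)/25 = 64.2°C ✓; GC 16/25 = 64.0% ✓ — passes.
P3 (25 nt, A=7 T=7 G=8 C=3): Tm = 64.9 + 41·(11 − 16.4)/25 = 56.0°C ✓; GC 11/25 = 44.0%, outside 46.4–65.0% ✗ — fails.
P4 (21 nt, A=2 T=5 G=9 C=5): Tm = 64.9 + 41·(14 − 16.4)/21 = 60.2°C ✓; GC 14/21 = 66.7%, outside 46.4–65.0% ✗ — fails.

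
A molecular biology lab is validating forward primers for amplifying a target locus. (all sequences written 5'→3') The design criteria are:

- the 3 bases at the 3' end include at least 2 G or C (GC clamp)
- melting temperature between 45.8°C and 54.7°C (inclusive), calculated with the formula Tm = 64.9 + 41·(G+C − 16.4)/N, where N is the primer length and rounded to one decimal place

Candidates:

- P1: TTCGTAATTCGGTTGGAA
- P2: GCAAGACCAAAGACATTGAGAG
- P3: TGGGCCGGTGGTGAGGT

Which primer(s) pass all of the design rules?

P1 (18 nt, A=4 T=7 G=5 C=2): 3' end GAA has 1 G/C, need ≥2 ✗; Tm = 64.9 + 41·(7 − 16.4)/18 = 43.5°C, outside 45.8–54.7°C ✗ — fails.
P2 (22 nt, A=10 T=2 G=6 C=4): 3' end GAG has 2 G/C ✓; Tm = 64.9 + 41·(10 − 16.4)/22 = 53.0°C ✓ — passes.
P3 (17 nt, A=1 T=4 G=10 C=2): 3' end GGT has 2 G/C ✓; Tm = 64.9 + 41·(12 − 16.4)/17 = 54.3°C ✓ — passes.

P2 and P3.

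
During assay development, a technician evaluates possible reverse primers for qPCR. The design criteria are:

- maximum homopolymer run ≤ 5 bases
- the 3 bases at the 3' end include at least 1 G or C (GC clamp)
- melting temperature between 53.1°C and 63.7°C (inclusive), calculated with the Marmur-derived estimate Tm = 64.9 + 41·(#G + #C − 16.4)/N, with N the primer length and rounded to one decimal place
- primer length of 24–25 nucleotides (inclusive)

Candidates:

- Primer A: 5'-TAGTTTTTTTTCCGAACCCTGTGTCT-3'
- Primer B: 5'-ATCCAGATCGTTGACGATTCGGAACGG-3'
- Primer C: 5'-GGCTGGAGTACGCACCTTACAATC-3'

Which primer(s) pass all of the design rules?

Primer A (26 nt, A=3 T=13 G=4 C=6): longest run = 8, exceeds 5 ✗; 3' end TCT has 1 G/C ✓; Tm = 64.9 + 41·(10 − 16.4)/26 = 54.8°C ✓; length 26, outside 24–25 ✗ — fails.
Primer B (27 nt, A=7 T=6 G=8 C=6): longest run = 2 ✓; 3' end CGG has 3 G/C ✓; Tm = 64.9 + 41·(14 − 16.4)/27 = 61.3°C ✓; length 27, outside 24–25 ✗ — fails.
Primer C (24 nt, A=6 T=5 G=6 C=7): longest run = 2 ✓; 3' end ATC has 1 G/C ✓; Tm = 64.9 + 41·(13 − 16.4)/24 = 59.1°C ✓; length 24 ✓ — passes.

Primer C only.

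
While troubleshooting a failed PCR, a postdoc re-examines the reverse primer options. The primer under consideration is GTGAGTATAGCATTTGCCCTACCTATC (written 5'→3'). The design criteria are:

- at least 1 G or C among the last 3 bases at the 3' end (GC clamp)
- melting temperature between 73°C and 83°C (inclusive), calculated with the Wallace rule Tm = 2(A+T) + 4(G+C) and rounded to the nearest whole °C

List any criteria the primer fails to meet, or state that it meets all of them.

Base counts: A=6, T=9, G=5, C=7 (length 27).
GC clamp: 3' end ATC has 1 G/C ✓
Tm: Tm = 2·15 + 4·12 = 78°C ✓

Meets all criteria.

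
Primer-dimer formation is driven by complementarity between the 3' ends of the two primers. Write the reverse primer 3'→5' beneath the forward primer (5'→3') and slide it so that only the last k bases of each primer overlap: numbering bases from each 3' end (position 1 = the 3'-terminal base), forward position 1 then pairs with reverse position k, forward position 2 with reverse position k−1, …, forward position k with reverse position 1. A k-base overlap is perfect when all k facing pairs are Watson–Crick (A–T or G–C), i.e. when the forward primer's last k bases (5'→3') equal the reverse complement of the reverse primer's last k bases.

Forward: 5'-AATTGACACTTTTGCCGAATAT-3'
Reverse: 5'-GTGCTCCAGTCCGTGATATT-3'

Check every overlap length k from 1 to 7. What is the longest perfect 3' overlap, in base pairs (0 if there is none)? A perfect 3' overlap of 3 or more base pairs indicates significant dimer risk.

Longest perfect overlap: 5 complementary base pairs; significant dimer risk (threshold 3).

Last 7 bases (5'→3') — forward …CGAATAT, reverse …TGATATT.
Reverse complement of the reverse primer's last 7 bases: AATATCA; its first k bases are the reverse complement of the reverse primer's last k bases, so a perfect k-base overlap needs the forward primer's last k bases to equal them.
Comparing (forward last k vs required): k=1: T vs A ✗; k=2: AT vs AA ✗; k=3: TAT vs AAT ✗; k=4: ATAT vs AATA ✗; k=5: AATAT vs AATAT ✓; k=6: GAATAT vs AATATC ✗; k=7: CGAATAT vs AATATCA ✗.
Only k = 5 is perfect, so the longest perfect 3' overlap is 5.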